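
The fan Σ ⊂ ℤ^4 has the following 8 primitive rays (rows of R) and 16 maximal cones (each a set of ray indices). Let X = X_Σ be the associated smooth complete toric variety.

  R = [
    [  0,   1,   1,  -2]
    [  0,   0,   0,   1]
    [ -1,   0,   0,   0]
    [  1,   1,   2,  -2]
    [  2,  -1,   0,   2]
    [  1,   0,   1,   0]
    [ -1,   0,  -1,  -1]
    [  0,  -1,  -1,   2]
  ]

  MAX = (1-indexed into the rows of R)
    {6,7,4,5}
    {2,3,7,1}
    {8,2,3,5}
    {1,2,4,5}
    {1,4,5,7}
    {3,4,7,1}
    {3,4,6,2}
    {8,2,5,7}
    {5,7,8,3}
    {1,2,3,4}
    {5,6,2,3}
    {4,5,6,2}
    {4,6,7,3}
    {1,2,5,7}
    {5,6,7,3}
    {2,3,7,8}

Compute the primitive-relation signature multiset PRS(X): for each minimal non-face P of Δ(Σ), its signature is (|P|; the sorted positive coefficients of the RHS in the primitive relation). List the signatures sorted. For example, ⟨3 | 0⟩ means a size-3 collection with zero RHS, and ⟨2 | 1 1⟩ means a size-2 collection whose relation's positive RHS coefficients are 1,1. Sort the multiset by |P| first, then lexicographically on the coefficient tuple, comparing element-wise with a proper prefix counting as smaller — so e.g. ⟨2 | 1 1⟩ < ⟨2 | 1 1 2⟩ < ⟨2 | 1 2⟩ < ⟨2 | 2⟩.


|primitive collections| = 9. Relations:

  • {1,8}:  v_{1} + v_{8} = 0  ⟹  sig = ⟨2 | 0⟩
  • {1,6}:  v_{1} + v_{6} = v_{4}  ⟹  sig = ⟨2 | 1⟩
  • {4,8}:  v_{4} + v_{8} = v_{6}  ⟹  sig = ⟨2 | 1⟩
  • {6,8}:  v_{6} + v_{8} = v_{3} + v_{5}  ⟹  sig = ⟨2 | 1 1⟩
  • {2,6,7}:  v_{2} + v_{6} + v_{7} = 0  ⟹  sig = ⟨3 | 0⟩
  • {1,3,5}:  v_{1} + v_{3} + v_{5} = v_{6}  ⟹  sig = ⟨3 | 1⟩
  • {2,4,7}:  v_{2} + v_{4} + v_{7} = v_{1}  ⟹  sig = ⟨3 | 1⟩
  • {3,4,5}:  v_{3} + v_{4} + v_{5} = 2·v_{6}  ⟹  sig = ⟨3 | 2⟩
  • {2,3,5,7}:  v_{2} + v_{3} + v_{5} + v_{7} = v_{8}  ⟹  sig = ⟨4 | 1⟩

Sorted signature multiset PRS(X):
[⟨2 | 0⟩, ⟨2 | 1⟩, ⟨2 | 1⟩, ⟨2 | 1 1⟩, ⟨3 | 0⟩, ⟨3 | 1⟩, ⟨3 | 1⟩, ⟨3 | 2⟩, ⟨4 | 1⟩]


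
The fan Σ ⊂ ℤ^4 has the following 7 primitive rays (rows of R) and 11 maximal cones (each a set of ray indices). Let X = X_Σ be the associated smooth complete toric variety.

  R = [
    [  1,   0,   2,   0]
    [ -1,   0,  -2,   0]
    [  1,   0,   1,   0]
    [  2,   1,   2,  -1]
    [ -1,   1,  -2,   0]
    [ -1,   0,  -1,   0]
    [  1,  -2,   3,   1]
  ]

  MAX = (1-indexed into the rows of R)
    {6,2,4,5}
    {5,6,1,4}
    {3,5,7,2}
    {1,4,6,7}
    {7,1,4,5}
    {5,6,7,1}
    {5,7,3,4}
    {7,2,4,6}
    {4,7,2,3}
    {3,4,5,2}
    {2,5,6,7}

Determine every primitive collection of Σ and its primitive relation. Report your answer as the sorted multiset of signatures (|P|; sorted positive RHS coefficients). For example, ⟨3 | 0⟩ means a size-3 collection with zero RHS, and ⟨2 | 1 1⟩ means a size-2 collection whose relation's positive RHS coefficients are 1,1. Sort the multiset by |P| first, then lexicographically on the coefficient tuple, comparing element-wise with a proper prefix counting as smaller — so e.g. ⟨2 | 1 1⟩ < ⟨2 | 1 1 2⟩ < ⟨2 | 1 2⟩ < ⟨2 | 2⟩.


Δ(Σ) — 7 vertices, 5 min non-faces:

  P={1,2}:  v_{1} + v_{2} = 0 ; sig = ⟨2 | 0⟩
  P={3,6}:  v_{3} + v_{6} = 0 ; sig = ⟨2 | 0⟩
  P={1,3}:  v_{1} + v_{3} = v_{4} + v_{5} + v_{7} ; sig = ⟨2 | 1 1 1⟩
  P={2,4,5,7}:  v_{2} + v_{4} + v_{5} + v_{7} = v_{3} ; sig = ⟨4 | 1⟩
  P={4,5,6,7}:  v_{4} + v_{5} + v_{6} + v_{7} = v_{1} ; sig = ⟨4 | 1⟩

Signatures (|P|; sorted positive RHS coefficients), sorted:
    ⟨2 | 0⟩
    ⟨2 | 0⟩
    ⟨2 | 1 1 1⟩
    ⟨4 | 1⟩
    ⟨4 | 1⟩


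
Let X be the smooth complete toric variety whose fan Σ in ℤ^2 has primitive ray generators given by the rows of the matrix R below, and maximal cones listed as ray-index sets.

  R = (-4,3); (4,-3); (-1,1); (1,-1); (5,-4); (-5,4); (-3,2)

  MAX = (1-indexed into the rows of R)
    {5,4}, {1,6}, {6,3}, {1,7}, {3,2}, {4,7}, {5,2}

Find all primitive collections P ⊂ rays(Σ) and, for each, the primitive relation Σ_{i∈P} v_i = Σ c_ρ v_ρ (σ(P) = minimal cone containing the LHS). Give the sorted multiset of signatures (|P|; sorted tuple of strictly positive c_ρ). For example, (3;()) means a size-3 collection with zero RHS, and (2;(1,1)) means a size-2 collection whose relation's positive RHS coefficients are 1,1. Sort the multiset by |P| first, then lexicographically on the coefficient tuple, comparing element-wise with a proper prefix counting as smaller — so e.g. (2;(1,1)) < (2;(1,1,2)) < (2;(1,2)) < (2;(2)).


The 14 primitive collections of Σ (r=7, n=2):

  {1,2}:  v_{1} + v_{2} = 0  ⇒ sig = (2;())
  {3,4}:  v_{3} + v_{4} = 0  ⇒ sig = (2;())
  {5,6}:  v_{5} + v_{6} = 0  ⇒ sig = (2;())
  {1,3}:  v_{1} + v_{3} = v_{6}  ⇒ sig = (2;(1))
  {1,4}:  v_{1} + v_{4} = v_{7}  ⇒ sig = (2;(1))
  {1,5}:  v_{1} + v_{5} = v_{4}  ⇒ sig = (2;(1))
  {2,4}:  v_{2} + v_{4} = v_{5}  ⇒ sig = (2;(1))
  {2,6}:  v_{2} + v_{6} = v_{3}  ⇒ sig = (2;(1))
  {2,7}:  v_{2} + v_{7} = v_{4}  ⇒ sig = (2;(1))
  {3,5}:  v_{3} + v_{5} = v_{2}  ⇒ sig = (2;(1))
  {3,7}:  v_{3} + v_{7} = v_{1}  ⇒ sig = (2;(1))
  {4,6}:  v_{4} + v_{6} = v_{1}  ⇒ sig = (2;(1))
  {5,7}:  v_{5} + v_{7} = 2·v_{4}  ⇒ sig = (2;(2))
  {6,7}:  v_{6} + v_{7} = 2·v_{1}  ⇒ sig = (2;(2))

Hence PRS(X_Σ) =
    |P|=2: 14 collections, coeffs (), (), (), (1), (1), (1), (1), (1), (1), (1), (1), (1), (2), (2)


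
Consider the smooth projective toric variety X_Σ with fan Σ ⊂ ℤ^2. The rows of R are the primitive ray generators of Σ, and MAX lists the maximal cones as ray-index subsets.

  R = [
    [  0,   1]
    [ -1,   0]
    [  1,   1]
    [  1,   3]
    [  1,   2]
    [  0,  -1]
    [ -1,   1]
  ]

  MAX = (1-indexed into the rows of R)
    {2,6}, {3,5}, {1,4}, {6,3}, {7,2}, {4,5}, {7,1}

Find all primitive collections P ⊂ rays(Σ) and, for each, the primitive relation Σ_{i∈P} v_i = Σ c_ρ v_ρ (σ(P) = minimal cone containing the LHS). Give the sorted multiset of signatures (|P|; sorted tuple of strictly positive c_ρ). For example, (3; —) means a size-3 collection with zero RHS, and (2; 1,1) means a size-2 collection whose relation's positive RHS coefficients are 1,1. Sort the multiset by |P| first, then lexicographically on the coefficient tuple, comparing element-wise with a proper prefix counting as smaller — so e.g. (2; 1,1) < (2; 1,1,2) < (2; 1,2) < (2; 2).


14 collections generate NE(X_Σ); each relation:

  P={1,6}:  v_{1} + v_{6} = 0 — sig = (2; —)
  P={1,2}:  v_{1} + v_{2} = v_{7} — sig = (2; 1)
  P={1,3}:  v_{1} + v_{3} = v_{5} — sig = (2; 1)
  P={1,5}:  v_{1} + v_{5} = v_{4} — sig = (2; 1)
  P={2,3}:  v_{2} + v_{3} = v_{1} — sig = (2; 1)
  P={4,6}:  v_{4} + v_{6} = v_{5} — sig = (2; 1)
  P={5,6}:  v_{5} + v_{6} = v_{3} — sig = (2; 1)
  P={6,7}:  v_{6} + v_{7} = v_{2} — sig = (2; 1)
  P={2,5}:  v_{2} + v_{5} = 2·v_{1} — sig = (2; 2)
  P={3,4}:  v_{3} + v_{4} = 2·v_{5} — sig = (2; 2)
  P={3,7}:  v_{3} + v_{7} = 2·v_{1} — sig = (2; 2)
  P={2,4}:  v_{2} + v_{4} = 3·v_{1} — sig = (2; 3)
  P={5,7}:  v_{5} + v_{7} = 3·v_{1} — sig = (2; 3)
  P={4,7}:  v_{4} + v_{7} = 4·v_{1} — sig = (2; 4)

Hence PRS(X_Σ) =
{ (2; —),  (2; 1) ×7,  (2; 2) ×3,  (2; 3) ×2,  (2; 4) }


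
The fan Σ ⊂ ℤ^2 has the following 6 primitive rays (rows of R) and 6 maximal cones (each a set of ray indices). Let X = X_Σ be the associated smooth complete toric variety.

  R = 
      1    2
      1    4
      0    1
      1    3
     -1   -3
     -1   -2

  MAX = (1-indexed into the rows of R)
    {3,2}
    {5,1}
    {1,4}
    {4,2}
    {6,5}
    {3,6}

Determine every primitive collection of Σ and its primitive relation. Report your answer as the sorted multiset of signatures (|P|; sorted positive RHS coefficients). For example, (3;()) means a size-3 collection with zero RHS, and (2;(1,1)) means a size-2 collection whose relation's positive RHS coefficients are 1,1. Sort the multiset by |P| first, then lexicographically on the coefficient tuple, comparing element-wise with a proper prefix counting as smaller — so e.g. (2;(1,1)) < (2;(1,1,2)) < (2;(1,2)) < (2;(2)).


|primitive collections| = 9. Relations:

  P={1,6}:  v_{1} + v_{6} = 0 — sig = (2;())
  P={4,5}:  v_{4} + v_{5} = 0 — sig = (2;())
  P={1,3}:  v_{1} + v_{3} = v_{4} — sig = (2;(1))
  P={2,5}:  v_{2} + v_{5} = v_{3} — sig = (2;(1))
  P={3,4}:  v_{3} + v_{4} = v_{2} — sig = (2;(1))
  P={3,5}:  v_{3} + v_{5} = v_{6} — sig = (2;(1))
  P={4,6}:  v_{4} + v_{6} = v_{3} — sig = (2;(1))
  P={1,2}:  v_{1} + v_{2} = 2·v_{4} — sig = (2;(2))
  P={2,6}:  v_{2} + v_{6} = 2·v_{3} — sig = (2;(2))

so the primitive-relation signature multiset is
{ (2;()) ×2,  (2;(1)) ×5,  (2;(2)) ×2 }


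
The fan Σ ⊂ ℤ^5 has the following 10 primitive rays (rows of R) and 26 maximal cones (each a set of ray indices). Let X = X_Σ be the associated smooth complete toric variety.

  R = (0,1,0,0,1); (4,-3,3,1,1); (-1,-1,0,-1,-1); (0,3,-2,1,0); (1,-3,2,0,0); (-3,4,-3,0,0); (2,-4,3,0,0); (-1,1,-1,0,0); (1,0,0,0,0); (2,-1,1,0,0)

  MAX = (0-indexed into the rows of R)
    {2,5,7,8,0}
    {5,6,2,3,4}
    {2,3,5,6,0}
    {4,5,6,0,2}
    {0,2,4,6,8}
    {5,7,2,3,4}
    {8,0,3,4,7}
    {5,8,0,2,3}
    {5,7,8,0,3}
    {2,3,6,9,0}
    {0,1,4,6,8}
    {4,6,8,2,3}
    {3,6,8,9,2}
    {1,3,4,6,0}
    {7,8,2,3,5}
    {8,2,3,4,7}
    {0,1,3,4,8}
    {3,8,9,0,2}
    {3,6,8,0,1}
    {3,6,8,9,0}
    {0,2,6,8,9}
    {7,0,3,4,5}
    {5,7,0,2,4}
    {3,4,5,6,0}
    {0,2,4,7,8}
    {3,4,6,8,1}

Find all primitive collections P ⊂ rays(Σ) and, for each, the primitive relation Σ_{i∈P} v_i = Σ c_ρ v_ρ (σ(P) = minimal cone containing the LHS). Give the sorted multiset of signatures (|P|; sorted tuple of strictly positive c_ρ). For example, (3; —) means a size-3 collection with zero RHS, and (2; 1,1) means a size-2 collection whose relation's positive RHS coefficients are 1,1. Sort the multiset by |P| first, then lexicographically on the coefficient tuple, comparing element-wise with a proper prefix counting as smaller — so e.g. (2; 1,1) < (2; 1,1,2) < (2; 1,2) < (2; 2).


14 minimal non-faces of Δ(Σ) (on 10 rays):

  • {6,7}:  v_{6} + v_{7} = v_{4}  ⟹  sig = (2; 1)
  • {7,9}:  v_{7} + v_{9} = v_{8}  ⟹  sig = (2; 1)
  • {1,2}:  v_{1} + v_{2} = v_{6} + v_{8}  ⟹  sig = (2; 1,1)
  • {4,9}:  v_{4} + v_{9} = v_{6} + v_{8}  ⟹  sig = (2; 1,1)
  • {1,5}:  v_{1} + v_{5} = v_{0} + v_{3} + v_{4}  ⟹  sig = (2; 1,1,1)
  • {5,9}:  v_{5} + v_{9} = v_{0} + v_{2} + v_{3}  ⟹  sig = (2; 1,1,1)
  • {1,7}:  v_{1} + v_{7} = v_{0} + v_{3} + 2·v_{4} + v_{8}  ⟹  sig = (2; 1,1,1,2)
  • {1,9}:  v_{1} + v_{9} = v_{0} + v_{3} + 2·v_{6} + 2·v_{8}  ⟹  sig = (2; 1,1,2,2)
  • {5,6,8}:  v_{5} + v_{6} + v_{8} = 0  ⟹  sig = (3; —)
  • {4,5,8}:  v_{4} + v_{5} + v_{8} = v_{7}  ⟹  sig = (3; 1)
  • {0,2,3,4}:  v_{0} + v_{2} + v_{3} + v_{4} = 0  ⟹  sig = (4; —)
  • {0,2,3,7}:  v_{0} + v_{2} + v_{3} + v_{7} = v_{5} + v_{8}  ⟹  sig = (4; 1,1)
  • {0,2,3,6,8}:  v_{0} + v_{2} + v_{3} + v_{6} + v_{8} = v_{9}  ⟹  sig = (5; 1)
  • {0,3,4,6,8}:  v_{0} + v_{3} + v_{4} + v_{6} + v_{8} = v_{1}  ⟹  sig = (5; 1)

so the primitive-relation signature multiset is
{ (2; 1) ×2,  (2; 1,1) ×2,  (2; 1,1,1) ×2,  (2; 1,1,1,2),  (2; 1,1,2,2),  (3; —),  (3; 1),  (4; —),  (4; 1,1),  (5; 1) ×2 }


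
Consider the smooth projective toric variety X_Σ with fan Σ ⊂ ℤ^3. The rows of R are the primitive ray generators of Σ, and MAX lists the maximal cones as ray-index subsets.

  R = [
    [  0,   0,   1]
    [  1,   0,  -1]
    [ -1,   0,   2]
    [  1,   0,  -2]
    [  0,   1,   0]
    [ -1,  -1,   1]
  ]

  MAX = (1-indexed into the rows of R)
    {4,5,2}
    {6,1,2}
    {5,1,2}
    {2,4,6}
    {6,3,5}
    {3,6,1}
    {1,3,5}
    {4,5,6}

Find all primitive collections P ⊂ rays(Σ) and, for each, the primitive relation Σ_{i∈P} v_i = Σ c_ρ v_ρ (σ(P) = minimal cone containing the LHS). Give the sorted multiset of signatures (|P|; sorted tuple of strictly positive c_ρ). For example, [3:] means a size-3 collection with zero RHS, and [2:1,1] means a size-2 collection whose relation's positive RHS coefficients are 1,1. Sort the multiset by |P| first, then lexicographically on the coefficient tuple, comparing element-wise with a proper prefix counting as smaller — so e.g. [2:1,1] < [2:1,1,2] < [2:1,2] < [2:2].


Primitive collections (5):

  • {3,4}:  v_{3} + v_{4} = 0  →  sig = [2:]
  • {1,4}:  v_{1} + v_{4} = v_{2}  →  sig = [2:1]
  • {2,3}:  v_{2} + v_{3} = v_{1}  →  sig = [2:1]
  • {2,5,6}:  v_{2} + v_{5} + v_{6} = 0  →  sig = [3:]
  • {1,5,6}:  v_{1} + v_{5} + v_{6} = v_{3}  →  sig = [3:1]

Hence PRS(X_Σ) =
{ [2:],  [2:1] ×2,  [3:],  [3:1] }


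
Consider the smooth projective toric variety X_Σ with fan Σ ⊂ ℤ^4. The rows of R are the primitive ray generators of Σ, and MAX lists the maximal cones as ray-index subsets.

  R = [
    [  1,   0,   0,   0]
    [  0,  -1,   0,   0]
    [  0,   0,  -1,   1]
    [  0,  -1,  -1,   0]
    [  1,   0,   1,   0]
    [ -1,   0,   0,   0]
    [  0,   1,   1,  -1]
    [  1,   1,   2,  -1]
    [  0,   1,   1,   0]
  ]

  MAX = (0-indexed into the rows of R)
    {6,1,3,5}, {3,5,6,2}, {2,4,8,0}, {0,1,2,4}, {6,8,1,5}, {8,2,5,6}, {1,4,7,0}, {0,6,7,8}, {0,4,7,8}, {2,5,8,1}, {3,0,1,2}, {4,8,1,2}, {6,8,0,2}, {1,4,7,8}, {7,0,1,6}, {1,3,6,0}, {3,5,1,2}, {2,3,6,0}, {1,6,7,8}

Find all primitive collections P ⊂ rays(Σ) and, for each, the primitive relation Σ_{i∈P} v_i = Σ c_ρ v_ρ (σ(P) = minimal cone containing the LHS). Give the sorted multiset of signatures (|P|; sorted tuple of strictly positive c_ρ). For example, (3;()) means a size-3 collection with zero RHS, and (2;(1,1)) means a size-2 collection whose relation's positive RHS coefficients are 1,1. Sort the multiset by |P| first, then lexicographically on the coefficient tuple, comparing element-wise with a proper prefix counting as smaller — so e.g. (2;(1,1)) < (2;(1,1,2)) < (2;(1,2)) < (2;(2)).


Minimal non-faces — 10 found among 9 rays, 19 max cones:

  P={0,5}:  v_{0} + v_{5} = 0  ⟹  sig = (2;())
  P={3,8}:  v_{3} + v_{8} = 0  ⟹  sig = (2;())
  P={4,6}:  v_{4} + v_{6} = v_{7}  ⟹  sig = (2;(1))
  P={2,7}:  v_{2} + v_{7} = v_{0} + v_{8}  ⟹  sig = (2;(1,1))
  P={3,4}:  v_{3} + v_{4} = v_{0} + v_{1}  ⟹  sig = (2;(1,1))
  P={4,5}:  v_{4} + v_{5} = v_{1} + v_{8}  ⟹  sig = (2;(1,1))
  P={3,7}:  v_{3} + v_{7} = v_{0} + v_{1} + v_{6}  ⟹  sig = (2;(1,1,1))
  P={5,7}:  v_{5} + v_{7} = v_{1} + v_{6} + v_{8}  ⟹  sig = (2;(1,1,1))
  P={1,2,6}:  v_{1} + v_{2} + v_{6} = 0  ⟹  sig = (3;())
  P={0,1,8}:  v_{0} + v_{1} + v_{8} = v_{4}  ⟹  sig = (3;(1))

so the primitive-relation signature multiset is
{ (2;()) ×2,  (2;(1)),  (2;(1,1)) ×3,  (2;(1,1,1)) ×2,  (3;()),  (3;(1)) }


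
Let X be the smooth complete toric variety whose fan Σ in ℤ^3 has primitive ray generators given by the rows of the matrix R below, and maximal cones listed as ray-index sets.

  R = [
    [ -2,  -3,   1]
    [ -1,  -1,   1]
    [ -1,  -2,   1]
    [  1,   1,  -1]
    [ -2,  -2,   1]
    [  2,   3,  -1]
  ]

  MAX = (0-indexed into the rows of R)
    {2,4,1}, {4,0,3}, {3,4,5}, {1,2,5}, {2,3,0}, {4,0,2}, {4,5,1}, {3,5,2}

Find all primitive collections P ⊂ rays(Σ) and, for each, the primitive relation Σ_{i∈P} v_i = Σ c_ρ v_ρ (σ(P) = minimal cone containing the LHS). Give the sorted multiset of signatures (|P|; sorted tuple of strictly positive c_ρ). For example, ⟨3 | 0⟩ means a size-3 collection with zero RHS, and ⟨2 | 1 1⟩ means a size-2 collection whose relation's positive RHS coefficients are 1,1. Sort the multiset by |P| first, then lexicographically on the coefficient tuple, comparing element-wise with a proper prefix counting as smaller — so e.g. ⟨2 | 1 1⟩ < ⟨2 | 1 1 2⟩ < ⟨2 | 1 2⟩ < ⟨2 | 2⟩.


5 collections generate NE(X_Σ); each relation:

  P = {0,5}:  v_{0} + v_{5} = 0  ⟹  sig = ⟨2 | 0⟩
  P = {1,3}:  v_{1} + v_{3} = 0  ⟹  sig = ⟨2 | 0⟩
  P = {0,1}:  v_{0} + v_{1} = v_{2} + v_{4}  ⟹  sig = ⟨2 | 1 1⟩
  P = {2,3,4}:  v_{2} + v_{3} + v_{4} = v_{0}  ⟹  sig = ⟨3 | 1⟩
  P = {2,4,5}:  v_{2} + v_{4} + v_{5} = v_{1}  ⟹  sig = ⟨3 | 1⟩

Signatures (|P|; sorted positive RHS coefficients), sorted:
    |P|=2: 3 collections, coeffs (), (), (1,1)
    |P|=3: 2 collections, coeffs (1), (1)


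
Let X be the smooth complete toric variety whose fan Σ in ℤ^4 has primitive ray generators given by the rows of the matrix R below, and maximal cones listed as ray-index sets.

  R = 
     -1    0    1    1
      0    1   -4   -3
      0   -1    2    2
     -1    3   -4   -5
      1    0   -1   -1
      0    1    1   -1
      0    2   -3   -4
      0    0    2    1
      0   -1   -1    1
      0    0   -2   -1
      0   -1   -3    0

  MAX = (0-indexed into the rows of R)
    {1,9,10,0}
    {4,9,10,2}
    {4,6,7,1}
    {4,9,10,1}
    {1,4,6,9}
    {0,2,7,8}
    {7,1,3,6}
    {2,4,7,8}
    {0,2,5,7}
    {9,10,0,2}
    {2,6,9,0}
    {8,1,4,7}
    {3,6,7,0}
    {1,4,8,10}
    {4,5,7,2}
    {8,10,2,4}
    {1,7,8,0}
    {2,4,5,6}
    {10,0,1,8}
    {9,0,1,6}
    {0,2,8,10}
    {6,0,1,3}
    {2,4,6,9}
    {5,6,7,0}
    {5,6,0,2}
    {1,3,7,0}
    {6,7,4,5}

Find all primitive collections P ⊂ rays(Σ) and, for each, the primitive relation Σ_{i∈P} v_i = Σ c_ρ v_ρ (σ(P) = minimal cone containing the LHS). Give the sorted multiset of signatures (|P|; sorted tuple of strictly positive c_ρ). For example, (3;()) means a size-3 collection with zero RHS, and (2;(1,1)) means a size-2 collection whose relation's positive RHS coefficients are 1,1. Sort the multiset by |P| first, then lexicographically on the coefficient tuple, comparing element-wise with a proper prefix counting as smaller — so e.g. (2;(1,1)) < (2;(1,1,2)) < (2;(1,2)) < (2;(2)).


Δ(Σ) — 11 vertices, 19 min non-faces:

  P = {0,4}:  v_{0} + v_{4} = 0  ⇒ sig = (2;())
  P = {5,8}:  v_{5} + v_{8} = 0  ⇒ sig = (2;())
  P = {7,9}:  v_{7} + v_{9} = 0  ⇒ sig = (2;())
  P = {1,2}:  v_{1} + v_{2} = v_{9}  ⇒ sig = (2;(1))
  P = {1,5}:  v_{1} + v_{5} = v_{6}  ⇒ sig = (2;(1))
  P = {5,10}:  v_{5} + v_{10} = v_{9}  ⇒ sig = (2;(1))
  P = {6,8}:  v_{6} + v_{8} = v_{1}  ⇒ sig = (2;(1))
  P = {7,10}:  v_{7} + v_{10} = v_{8}  ⇒ sig = (2;(1))
  P = {8,9}:  v_{8} + v_{9} = v_{10}  ⇒ sig = (2;(1))
  P = {2,3}:  v_{2} + v_{3} = v_{0} + v_{6}  ⇒ sig = (2;(1,1))
  P = {5,9}:  v_{5} + v_{9} = v_{2} + v_{6}  ⇒ sig = (2;(1,1))
  P = {6,10}:  v_{6} + v_{10} = v_{1} + v_{9}  ⇒ sig = (2;(1,1))
  P = {3,4}:  v_{3} + v_{4} = v_{1} + v_{6} + v_{7}  ⇒ sig = (2;(1,1,1))
  P = {3,9}:  v_{3} + v_{9} = v_{0} + v_{1} + v_{6}  ⇒ sig = (2;(1,1,1))
  P = {3,5}:  v_{3} + v_{5} = v_{0} + 2·v_{6} + v_{7}  ⇒ sig = (2;(1,1,2))
  P = {3,8}:  v_{3} + v_{8} = v_{0} + 2·v_{1} + v_{7}  ⇒ sig = (2;(1,1,2))
  P = {3,10}:  v_{3} + v_{10} = v_{0} + 2·v_{1}  ⇒ sig = (2;(1,2))
  P = {2,6,7}:  v_{2} + v_{6} + v_{7} = v_{5}  ⇒ sig = (3;(1))
  P = {0,1,6,7}:  v_{0} + v_{1} + v_{6} + v_{7} = v_{3}  ⇒ sig = (4;(1))

Hence PRS(X_Σ) =
    |P|=2: 17 collections, coeffs (), (), (), (1), (1), (1), (1), (1), (1), (1,1), (1,1), (1,1), (1,1,1), (1,1,1), (1,1,2), (1,1,2), (1,2)
    |P|=3: 1 collection, coeffs (1)
    |P|=4: 1 collection, coeffs (1)


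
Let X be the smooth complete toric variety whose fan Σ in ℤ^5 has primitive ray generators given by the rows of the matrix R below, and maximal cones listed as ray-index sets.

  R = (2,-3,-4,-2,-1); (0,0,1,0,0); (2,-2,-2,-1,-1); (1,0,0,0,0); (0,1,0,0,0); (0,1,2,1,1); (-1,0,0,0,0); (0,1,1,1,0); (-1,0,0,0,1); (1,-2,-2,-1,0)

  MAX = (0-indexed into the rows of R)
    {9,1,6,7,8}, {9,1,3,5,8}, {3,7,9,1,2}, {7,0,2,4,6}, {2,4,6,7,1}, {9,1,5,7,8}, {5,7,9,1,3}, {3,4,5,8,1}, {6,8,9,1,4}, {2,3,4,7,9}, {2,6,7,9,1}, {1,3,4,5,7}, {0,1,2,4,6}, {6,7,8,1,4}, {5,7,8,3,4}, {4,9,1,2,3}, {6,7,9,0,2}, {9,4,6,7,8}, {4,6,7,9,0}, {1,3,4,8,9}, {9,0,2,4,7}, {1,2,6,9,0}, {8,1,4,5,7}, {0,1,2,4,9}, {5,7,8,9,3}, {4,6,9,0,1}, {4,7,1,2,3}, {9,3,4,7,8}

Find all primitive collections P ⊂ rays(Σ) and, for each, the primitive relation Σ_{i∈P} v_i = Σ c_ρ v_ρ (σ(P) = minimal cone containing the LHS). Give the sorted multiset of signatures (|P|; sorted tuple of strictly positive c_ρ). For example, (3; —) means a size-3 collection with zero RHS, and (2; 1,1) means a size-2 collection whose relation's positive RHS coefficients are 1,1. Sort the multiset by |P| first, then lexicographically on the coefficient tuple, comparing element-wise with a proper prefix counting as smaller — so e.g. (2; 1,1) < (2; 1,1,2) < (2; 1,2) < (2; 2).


12 minimal non-faces of Δ(Σ) (on 10 rays):

  P = {3,6}:  v_{3} + v_{6} = 0  ⟹  sig = (2; —)
  P = {2,8}:  v_{2} + v_{8} = v_{9}  ⟹  sig = (2; 1)
  P = {0,5}:  v_{0} + v_{5} = v_{3} + v_{9}  ⟹  sig = (2; 1,1)
  P = {0,3}:  v_{0} + v_{3} = v_{2} + v_{4} + v_{9}  ⟹  sig = (2; 1,1,1)
  P = {5,6}:  v_{5} + v_{6} = v_{1} + v_{7} + v_{8}  ⟹  sig = (2; 1,1,1)
  P = {2,5}:  v_{2} + v_{5} = v_{1} + v_{3} + v_{7} + v_{9}  ⟹  sig = (2; 1,1,1,1)
  P = {0,8}:  v_{0} + v_{8} = v_{4} + v_{6} + 2·v_{9}  ⟹  sig = (2; 1,1,2)
  P = {0,1,7}:  v_{0} + v_{1} + v_{7} = v_{2}  ⟹  sig = (3; 1)
  P = {4,5,9}:  v_{4} + v_{5} + v_{9} = 2·v_{3} + v_{8}  ⟹  sig = (3; 1,2)
  P = {1,3,7,8}:  v_{1} + v_{3} + v_{7} + v_{8} = v_{5}  ⟹  sig = (4; 1)
  P = {1,4,7,9}:  v_{1} + v_{4} + v_{7} + v_{9} = v_{3}  ⟹  sig = (4; 1)
  P = {2,4,6,9}:  v_{2} + v_{4} + v_{6} + v_{9} = v_{0}  ⟹  sig = (4; 1)

Sorted signature multiset PRS(X):
    (2; —)
    (2; 1)
    (2; 1,1)
    (2; 1,1,1)
    (2; 1,1,1)
    (2; 1,1,1,1)
    (2; 1,1,2)
    (3; 1)
    (3; 1,2)
    (4; 1)
    (4; 1)
    (4; 1)


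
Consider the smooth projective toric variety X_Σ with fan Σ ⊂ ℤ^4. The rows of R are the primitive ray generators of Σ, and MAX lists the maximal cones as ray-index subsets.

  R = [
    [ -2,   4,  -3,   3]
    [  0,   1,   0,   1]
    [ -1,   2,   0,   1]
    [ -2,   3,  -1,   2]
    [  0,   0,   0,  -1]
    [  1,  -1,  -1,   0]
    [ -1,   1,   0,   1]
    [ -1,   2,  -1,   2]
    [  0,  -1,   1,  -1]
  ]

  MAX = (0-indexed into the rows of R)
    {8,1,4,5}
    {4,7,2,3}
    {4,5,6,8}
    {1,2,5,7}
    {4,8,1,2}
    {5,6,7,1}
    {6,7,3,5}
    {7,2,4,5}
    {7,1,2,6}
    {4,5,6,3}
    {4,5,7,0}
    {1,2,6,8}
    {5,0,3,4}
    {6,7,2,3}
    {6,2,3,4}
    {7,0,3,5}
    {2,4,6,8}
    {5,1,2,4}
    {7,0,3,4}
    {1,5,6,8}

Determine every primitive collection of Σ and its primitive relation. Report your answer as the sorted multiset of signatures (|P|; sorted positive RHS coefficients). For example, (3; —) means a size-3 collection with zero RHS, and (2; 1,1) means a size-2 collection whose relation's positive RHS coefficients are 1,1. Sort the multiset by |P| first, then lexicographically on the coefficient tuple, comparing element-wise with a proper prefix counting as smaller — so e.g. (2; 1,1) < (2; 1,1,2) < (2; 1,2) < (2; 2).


Δ(Σ) — 9 vertices, 14 min non-faces:

  • {7,8}:  v_{7} + v_{8} = v_{6}  ⇒ sig = (2; 1)
  • {1,3}:  v_{1} + v_{3} = v_{2} + v_{7}  ⇒ sig = (2; 1,1)
  • {0,8}:  v_{0} + v_{8} = v_{3} + v_{4} + v_{5} + v_{6}  ⇒ sig = (2; 1,1,1,1)
  • {0,1}:  v_{0} + v_{1} = v_{2} + v_{4} + v_{5} + 2·v_{7}  ⇒ sig = (2; 1,1,1,2)
  • {0,6}:  v_{0} + v_{6} = 2·v_{3} + v_{5}  ⇒ sig = (2; 1,2)
  • {3,8}:  v_{3} + v_{8} = v_{4} + 2·v_{6}  ⇒ sig = (2; 1,2)
  • {0,2}:  v_{0} + v_{2} = 2·v_{4} + 3·v_{7}  ⇒ sig = (2; 2,3)
  • {2,5,8}:  v_{2} + v_{5} + v_{8} = 0  ⇒ sig = (3; —)
  • {1,4,6}:  v_{1} + v_{4} + v_{6} = v_{2}  ⇒ sig = (3; 1)
  • {2,5,6}:  v_{2} + v_{5} + v_{6} = v_{7}  ⇒ sig = (3; 1)
  • {4,6,7}:  v_{4} + v_{6} + v_{7} = v_{3}  ⇒ sig = (3; 1)
  • {1,4,7}:  v_{1} + v_{4} + v_{7} = 2·v_{2} + v_{5}  ⇒ sig = (3; 1,2)
  • {2,3,5}:  v_{2} + v_{3} + v_{5} = v_{4} + 2·v_{7}  ⇒ sig = (3; 1,2)
  • {3,4,5,7}:  v_{3} + v_{4} + v_{5} + v_{7} = v_{0}  ⇒ sig = (4; 1)

so the primitive-relation signature multiset is
    |P|=2: 7 collections, coeffs (1), (1,1), (1,1,1,1), (1,1,1,2), (1,2), (1,2), (2,3)
    |P|=3: 6 collections, coeffs (), (1), (1), (1), (1,2), (1,2)
    |P|=4: 1 collection, coeffs (1)


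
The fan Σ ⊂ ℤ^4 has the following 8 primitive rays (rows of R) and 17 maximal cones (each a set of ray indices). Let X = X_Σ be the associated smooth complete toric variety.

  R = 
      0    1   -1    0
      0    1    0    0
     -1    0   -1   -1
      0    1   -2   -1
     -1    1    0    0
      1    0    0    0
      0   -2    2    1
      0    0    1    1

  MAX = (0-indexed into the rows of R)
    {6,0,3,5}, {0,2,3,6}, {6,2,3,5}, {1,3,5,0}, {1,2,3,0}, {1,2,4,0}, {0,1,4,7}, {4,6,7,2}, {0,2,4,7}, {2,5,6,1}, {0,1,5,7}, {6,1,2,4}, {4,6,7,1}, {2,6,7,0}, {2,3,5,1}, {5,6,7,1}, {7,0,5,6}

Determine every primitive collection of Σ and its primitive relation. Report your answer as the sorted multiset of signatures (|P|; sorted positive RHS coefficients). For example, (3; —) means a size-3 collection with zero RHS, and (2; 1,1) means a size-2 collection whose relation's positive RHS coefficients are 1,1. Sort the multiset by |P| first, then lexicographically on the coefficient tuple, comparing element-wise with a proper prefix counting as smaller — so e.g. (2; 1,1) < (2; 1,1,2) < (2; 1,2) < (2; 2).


|primitive collections| = 9. Relations:

  P = {3,7}:  v_{3} + v_{7} = v_{0}  so sig = (2; 1)
  P = {4,5}:  v_{4} + v_{5} = v_{1}  so sig = (2; 1)
  P = {3,4}:  v_{3} + v_{4} = v_{0} + v_{1} + v_{2}  so sig = (2; 1,1,1)
  P = {1,3,6}:  v_{1} + v_{3} + v_{6} = 0  so sig = (3; —)
  P = {2,5,7}:  v_{2} + v_{5} + v_{7} = 0  so sig = (3; —)
  P = {0,1,6}:  v_{0} + v_{1} + v_{6} = v_{7}  so sig = (3; 1)
  P = {0,2,5}:  v_{0} + v_{2} + v_{5} = v_{3}  so sig = (3; 1)
  P = {1,2,7}:  v_{1} + v_{2} + v_{7} = v_{4}  so sig = (3; 1)
  P = {0,4,6}:  v_{0} + v_{4} + v_{6} = v_{2} + 2·v_{7}  so sig = (3; 1,2)

Hence PRS(X_Σ) =
    (2; 1)
    (2; 1)
    (2; 1,1,1)
    (3; —)
    (3; —)
    (3; 1)
    (3; 1)
    (3; 1)
    (3; 1,2)


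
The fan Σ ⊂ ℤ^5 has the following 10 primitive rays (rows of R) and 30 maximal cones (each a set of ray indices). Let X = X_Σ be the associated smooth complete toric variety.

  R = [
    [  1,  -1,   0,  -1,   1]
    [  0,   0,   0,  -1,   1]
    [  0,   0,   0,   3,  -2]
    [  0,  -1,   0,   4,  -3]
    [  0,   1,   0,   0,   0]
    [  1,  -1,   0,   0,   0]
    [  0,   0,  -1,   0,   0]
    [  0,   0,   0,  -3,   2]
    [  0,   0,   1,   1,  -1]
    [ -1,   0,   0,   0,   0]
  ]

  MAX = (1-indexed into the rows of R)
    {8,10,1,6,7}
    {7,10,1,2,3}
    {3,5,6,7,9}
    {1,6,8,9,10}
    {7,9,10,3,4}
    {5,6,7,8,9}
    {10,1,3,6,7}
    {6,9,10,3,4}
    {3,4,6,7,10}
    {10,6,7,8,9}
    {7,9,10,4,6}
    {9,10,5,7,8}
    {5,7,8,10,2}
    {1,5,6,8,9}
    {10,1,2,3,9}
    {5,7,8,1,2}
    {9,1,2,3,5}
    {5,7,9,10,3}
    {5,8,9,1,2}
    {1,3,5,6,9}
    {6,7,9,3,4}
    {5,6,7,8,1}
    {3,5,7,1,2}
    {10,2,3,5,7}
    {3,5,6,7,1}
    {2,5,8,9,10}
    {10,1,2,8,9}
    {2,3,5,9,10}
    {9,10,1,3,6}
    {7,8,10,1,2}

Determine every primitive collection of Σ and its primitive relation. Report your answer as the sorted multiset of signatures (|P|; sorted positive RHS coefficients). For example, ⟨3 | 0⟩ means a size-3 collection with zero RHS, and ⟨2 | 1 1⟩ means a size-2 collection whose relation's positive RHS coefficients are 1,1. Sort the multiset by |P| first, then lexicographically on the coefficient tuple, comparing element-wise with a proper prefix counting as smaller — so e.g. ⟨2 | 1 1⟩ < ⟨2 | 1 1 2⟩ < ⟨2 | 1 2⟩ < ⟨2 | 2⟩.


Primitive collections (11):

  P={3,8}:  v_{3} + v_{8} = 0  so sig = ⟨2 | 0⟩
  P={2,6}:  v_{2} + v_{6} = v_{1}  so sig = ⟨2 | 1⟩
  P={2,4}:  v_{2} + v_{4} = v_{3} + v_{6} + v_{10}  so sig = ⟨2 | 1 1 1⟩
  P={4,5}:  v_{4} + v_{5} = v_{3} + v_{7} + v_{9}  so sig = ⟨2 | 1 1 1⟩
  P={4,8}:  v_{4} + v_{8} = v_{6} + v_{7} + v_{9} + v_{10}  so sig = ⟨2 | 1 1 1 1⟩
  P={1,4}:  v_{1} + v_{4} = v_{3} + 2·v_{6} + v_{10}  so sig = ⟨2 | 1 1 2⟩
  P={2,7,9}:  v_{2} + v_{7} + v_{9} = 0  so sig = ⟨3 | 0⟩
  P={5,6,10}:  v_{5} + v_{6} + v_{10} = 0  so sig = ⟨3 | 0⟩
  P={1,5,10}:  v_{1} + v_{5} + v_{10} = v_{2}  so sig = ⟨3 | 1⟩
  P={1,7,9}:  v_{1} + v_{7} + v_{9} = v_{6}  so sig = ⟨3 | 1⟩
  P={3,6,7,9,10}:  v_{3} + v_{6} + v_{7} + v_{9} + v_{10} = v_{4}  so sig = ⟨5 | 1⟩

Hence PRS(X_Σ) =
    ⟨2 | 0⟩
    ⟨2 | 1⟩
    ⟨2 | 1 1 1⟩
    ⟨2 | 1 1 1⟩
    ⟨2 | 1 1 1 1⟩
    ⟨2 | 1 1 2⟩
    ⟨3 | 0⟩
    ⟨3 | 0⟩
    ⟨3 | 1⟩
    ⟨3 | 1⟩
    ⟨5 | 1⟩


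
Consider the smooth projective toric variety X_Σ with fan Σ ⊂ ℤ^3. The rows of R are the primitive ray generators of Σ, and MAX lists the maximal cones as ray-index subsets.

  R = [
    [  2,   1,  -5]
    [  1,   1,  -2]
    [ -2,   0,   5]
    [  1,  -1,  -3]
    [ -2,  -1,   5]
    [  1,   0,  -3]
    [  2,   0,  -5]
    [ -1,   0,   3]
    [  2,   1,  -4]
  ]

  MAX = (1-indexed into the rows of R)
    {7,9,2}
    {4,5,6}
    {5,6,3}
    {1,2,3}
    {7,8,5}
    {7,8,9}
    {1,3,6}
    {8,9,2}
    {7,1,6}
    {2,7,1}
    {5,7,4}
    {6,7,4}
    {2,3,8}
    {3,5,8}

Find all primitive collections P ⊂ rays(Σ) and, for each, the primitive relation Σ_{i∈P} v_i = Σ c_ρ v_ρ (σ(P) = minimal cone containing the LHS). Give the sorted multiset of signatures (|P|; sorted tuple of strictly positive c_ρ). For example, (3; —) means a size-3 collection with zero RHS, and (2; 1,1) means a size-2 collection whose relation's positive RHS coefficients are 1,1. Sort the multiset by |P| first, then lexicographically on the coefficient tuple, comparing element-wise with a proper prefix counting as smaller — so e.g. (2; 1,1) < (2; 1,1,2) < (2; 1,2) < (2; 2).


|primitive collections| = 17. Relations:

  • {1,5}:  v_{1} + v_{5} = 0  →  sig = (2; —)
  • {3,7}:  v_{3} + v_{7} = 0  →  sig = (2; —)
  • {6,8}:  v_{6} + v_{8} = 0  →  sig = (2; —)
  • {1,8}:  v_{1} + v_{8} = v_{2}  →  sig = (2; 1)
  • {2,4}:  v_{2} + v_{4} = v_{7}  →  sig = (2; 1)
  • {2,5}:  v_{2} + v_{5} = v_{8}  →  sig = (2; 1)
  • {2,6}:  v_{2} + v_{6} = v_{1}  →  sig = (2; 1)
  • {1,4}:  v_{1} + v_{4} = v_{6} + v_{7}  →  sig = (2; 1,1)
  • {3,4}:  v_{3} + v_{4} = v_{5} + v_{6}  →  sig = (2; 1,1)
  • {3,9}:  v_{3} + v_{9} = v_{2} + v_{8}  →  sig = (2; 1,1)
  • {4,8}:  v_{4} + v_{8} = v_{5} + v_{7}  →  sig = (2; 1,1)
  • {6,9}:  v_{6} + v_{9} = v_{2} + v_{7}  →  sig = (2; 1,1)
  • {1,9}:  v_{1} + v_{9} = 2·v_{2} + v_{7}  →  sig = (2; 1,2)
  • {4,9}:  v_{4} + v_{9} = 2·v_{7} + v_{8}  →  sig = (2; 1,2)
  • {5,9}:  v_{5} + v_{9} = v_{7} + 2·v_{8}  →  sig = (2; 1,2)
  • {2,7,8}:  v_{2} + v_{7} + v_{8} = v_{9}  →  sig = (3; 1)
  • {5,6,7}:  v_{5} + v_{6} + v_{7} = v_{4}  →  sig = (3; 1)

Signatures (|P|; sorted positive RHS coefficients), sorted:
    (2; —)
    (2; —)
    (2; —)
    (2; 1)
    (2; 1)
    (2; 1)
    (2; 1)
    (2; 1,1)
    (2; 1,1)
    (2; 1,1)
    (2; 1,1)
    (2; 1,1)
    (2; 1,2)
    (2; 1,2)
    (2; 1,2)
    (3; 1)
    (3; 1)


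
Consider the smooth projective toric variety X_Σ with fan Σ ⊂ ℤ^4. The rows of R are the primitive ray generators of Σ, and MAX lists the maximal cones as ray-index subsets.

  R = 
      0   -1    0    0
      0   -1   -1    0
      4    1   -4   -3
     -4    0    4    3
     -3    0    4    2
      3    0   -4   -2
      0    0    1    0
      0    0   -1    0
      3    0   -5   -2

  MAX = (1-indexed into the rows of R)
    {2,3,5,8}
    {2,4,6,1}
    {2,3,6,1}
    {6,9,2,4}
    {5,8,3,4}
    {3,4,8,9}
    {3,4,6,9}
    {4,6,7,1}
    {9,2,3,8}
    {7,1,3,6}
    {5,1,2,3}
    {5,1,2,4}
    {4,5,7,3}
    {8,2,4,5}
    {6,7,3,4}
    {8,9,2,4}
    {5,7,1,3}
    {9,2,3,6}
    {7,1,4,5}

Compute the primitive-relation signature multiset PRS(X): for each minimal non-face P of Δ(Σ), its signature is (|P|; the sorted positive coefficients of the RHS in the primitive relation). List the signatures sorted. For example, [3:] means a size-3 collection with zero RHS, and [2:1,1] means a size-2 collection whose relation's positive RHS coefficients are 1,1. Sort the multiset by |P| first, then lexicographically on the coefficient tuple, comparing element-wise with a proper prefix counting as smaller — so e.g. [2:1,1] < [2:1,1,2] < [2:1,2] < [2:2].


The 10 primitive collections of Σ (r=9, n=4):

  {5,6}:  v_{5} + v_{6} = 0  so sig = [2:]
  {7,8}:  v_{7} + v_{8} = 0  so sig = [2:]
  {1,8}:  v_{1} + v_{8} = v_{2}  so sig = [2:1]
  {2,7}:  v_{2} + v_{7} = v_{1}  so sig = [2:1]
  {5,9}:  v_{5} + v_{9} = v_{8}  so sig = [2:1]
  {6,8}:  v_{6} + v_{8} = v_{9}  so sig = [2:1]
  {7,9}:  v_{7} + v_{9} = v_{6}  so sig = [2:1]
  {1,9}:  v_{1} + v_{9} = v_{2} + v_{6}  so sig = [2:1,1]
  {1,3,4}:  v_{1} + v_{3} + v_{4} = 0  so sig = [3:]
  {2,3,4}:  v_{2} + v_{3} + v_{4} = v_{8}  so sig = [3:1]

Sorted signature multiset PRS(X):
{ [2:] ×2,  [2:1] ×5,  [2:1,1],  [3:],  [3:1] }


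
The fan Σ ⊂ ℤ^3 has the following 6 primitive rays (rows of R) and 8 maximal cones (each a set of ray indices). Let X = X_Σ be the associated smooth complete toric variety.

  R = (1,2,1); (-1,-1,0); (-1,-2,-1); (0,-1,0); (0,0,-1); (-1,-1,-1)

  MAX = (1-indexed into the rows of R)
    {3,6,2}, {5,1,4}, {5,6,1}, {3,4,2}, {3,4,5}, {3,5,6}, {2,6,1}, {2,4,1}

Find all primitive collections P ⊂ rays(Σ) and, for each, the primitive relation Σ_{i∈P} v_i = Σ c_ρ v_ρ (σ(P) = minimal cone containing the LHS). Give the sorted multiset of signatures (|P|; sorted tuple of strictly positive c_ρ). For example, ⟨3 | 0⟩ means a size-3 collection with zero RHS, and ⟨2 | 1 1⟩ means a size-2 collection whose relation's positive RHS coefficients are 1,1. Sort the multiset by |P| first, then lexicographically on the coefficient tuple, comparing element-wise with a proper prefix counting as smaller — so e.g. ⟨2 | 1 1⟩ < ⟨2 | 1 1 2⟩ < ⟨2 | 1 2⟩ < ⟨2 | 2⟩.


|primitive collections| = 3. Relations:

  • {1,3}:  v_{1} + v_{3} = 0 ; sig = ⟨2 | 0⟩
  • {2,5}:  v_{2} + v_{5} = v_{6} ; sig = ⟨2 | 1⟩
  • {4,6}:  v_{4} + v_{6} = v_{3} ; sig = ⟨2 | 1⟩

so the primitive-relation signature multiset is
[⟨2 | 0⟩, ⟨2 | 1⟩, ⟨2 | 1⟩]


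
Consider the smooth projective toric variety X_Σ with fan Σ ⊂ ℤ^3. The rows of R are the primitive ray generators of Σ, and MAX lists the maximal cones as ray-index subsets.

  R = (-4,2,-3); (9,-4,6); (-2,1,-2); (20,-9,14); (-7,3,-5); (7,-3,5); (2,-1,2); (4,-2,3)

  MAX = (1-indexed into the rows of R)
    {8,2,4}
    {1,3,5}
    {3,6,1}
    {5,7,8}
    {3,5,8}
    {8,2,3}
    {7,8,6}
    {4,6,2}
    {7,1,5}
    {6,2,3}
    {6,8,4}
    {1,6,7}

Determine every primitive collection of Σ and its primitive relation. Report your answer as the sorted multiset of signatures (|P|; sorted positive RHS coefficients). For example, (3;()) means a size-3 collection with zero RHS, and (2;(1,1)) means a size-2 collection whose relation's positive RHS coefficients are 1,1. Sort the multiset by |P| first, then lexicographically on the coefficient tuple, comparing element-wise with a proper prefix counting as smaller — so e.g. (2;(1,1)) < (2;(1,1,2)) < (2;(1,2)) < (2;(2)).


|primitive collections| = 12. Relations:

  P={1,8}:  v_{1} + v_{8} = 0 — sig = (2;())
  P={3,7}:  v_{3} + v_{7} = 0 — sig = (2;())
  P={5,6}:  v_{5} + v_{6} = 0 — sig = (2;())
  P={1,2}:  v_{1} + v_{2} = v_{3} + v_{6} — sig = (2;(1,1))
  P={1,4}:  v_{1} + v_{4} = v_{2} + v_{6} — sig = (2;(1,1))
  P={2,5}:  v_{2} + v_{5} = v_{3} + v_{8} — sig = (2;(1,1))
  P={2,7}:  v_{2} + v_{7} = v_{6} + v_{8} — sig = (2;(1,1))
  P={4,5}:  v_{4} + v_{5} = v_{2} + v_{8} — sig = (2;(1,1))
  P={3,4}:  v_{3} + v_{4} = 2·v_{2} — sig = (2;(2))
  P={4,7}:  v_{4} + v_{7} = 2·v_{6} + 2·v_{8} — sig = (2;(2,2))
  P={2,6,8}:  v_{2} + v_{6} + v_{8} = v_{4} — sig = (3;(1))
  P={3,6,8}:  v_{3} + v_{6} + v_{8} = v_{2} — sig = (3;(1))

Hence PRS(X_Σ) =
    |P|=2: 10 collections, coeffs (), (), (), (1,1), (1,1), (1,1), (1,1), (1,1), (2), (2,2)
    |P|=3: 2 collections, coeffs (1), (1)


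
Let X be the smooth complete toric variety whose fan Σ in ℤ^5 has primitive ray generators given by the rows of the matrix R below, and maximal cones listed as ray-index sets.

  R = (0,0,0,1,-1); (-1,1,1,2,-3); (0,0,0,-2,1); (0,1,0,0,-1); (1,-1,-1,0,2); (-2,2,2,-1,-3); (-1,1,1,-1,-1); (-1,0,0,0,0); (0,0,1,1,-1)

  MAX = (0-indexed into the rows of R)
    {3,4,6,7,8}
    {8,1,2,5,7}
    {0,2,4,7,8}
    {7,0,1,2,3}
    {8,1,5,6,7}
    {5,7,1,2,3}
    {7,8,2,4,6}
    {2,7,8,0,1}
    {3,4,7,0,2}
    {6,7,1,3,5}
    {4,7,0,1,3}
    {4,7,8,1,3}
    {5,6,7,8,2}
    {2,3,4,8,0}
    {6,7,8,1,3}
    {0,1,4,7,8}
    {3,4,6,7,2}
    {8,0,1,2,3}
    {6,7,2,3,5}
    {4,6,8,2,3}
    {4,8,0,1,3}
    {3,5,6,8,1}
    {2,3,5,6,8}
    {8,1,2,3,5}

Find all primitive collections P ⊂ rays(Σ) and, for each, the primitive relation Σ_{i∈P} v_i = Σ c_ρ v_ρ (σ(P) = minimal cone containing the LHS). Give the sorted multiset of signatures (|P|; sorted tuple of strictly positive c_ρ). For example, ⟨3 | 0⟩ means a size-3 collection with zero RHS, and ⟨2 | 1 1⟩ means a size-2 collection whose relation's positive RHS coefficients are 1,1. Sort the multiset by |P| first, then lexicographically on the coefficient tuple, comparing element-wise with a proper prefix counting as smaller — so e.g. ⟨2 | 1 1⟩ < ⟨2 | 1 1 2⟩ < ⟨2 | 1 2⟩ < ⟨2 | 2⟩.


9 collections generate NE(X_Σ); each relation:

  {4,5}:  v_{4} + v_{5} = v_{6}  so sig = ⟨2 | 1⟩
  {0,6}:  v_{0} + v_{6} = v_{1} + v_{2}  so sig = ⟨2 | 1 1⟩
  {0,5}:  v_{0} + v_{5} = 2·v_{1} + 2·v_{2}  so sig = ⟨2 | 2 2⟩
  {1,2,4}:  v_{1} + v_{2} + v_{4} = 0  so sig = ⟨3 | 0⟩
  {1,2,6}:  v_{1} + v_{2} + v_{6} = v_{5}  so sig = ⟨3 | 1⟩
  {1,4,6}:  v_{1} + v_{4} + v_{6} = v_{3} + v_{7} + v_{8}  so sig = ⟨3 | 1 1 1⟩
  {0,3,7,8}:  v_{0} + v_{3} + v_{7} + v_{8} = v_{1}  so sig = ⟨4 | 1⟩
  {2,3,7,8}:  v_{2} + v_{3} + v_{7} + v_{8} = v_{6}  so sig = ⟨4 | 1⟩
  {3,5,7,8}:  v_{3} + v_{5} + v_{7} + v_{8} = v_{1} + 2·v_{6}  so sig = ⟨4 | 1 2⟩

Signatures (|P|; sorted positive RHS coefficients), sorted:
    ⟨2 | 1⟩
    ⟨2 | 1 1⟩
    ⟨2 | 2 2⟩
    ⟨3 | 0⟩
    ⟨3 | 1⟩
    ⟨3 | 1 1 1⟩
    ⟨4 | 1⟩
    ⟨4 | 1⟩
    ⟨4 | 1 2⟩


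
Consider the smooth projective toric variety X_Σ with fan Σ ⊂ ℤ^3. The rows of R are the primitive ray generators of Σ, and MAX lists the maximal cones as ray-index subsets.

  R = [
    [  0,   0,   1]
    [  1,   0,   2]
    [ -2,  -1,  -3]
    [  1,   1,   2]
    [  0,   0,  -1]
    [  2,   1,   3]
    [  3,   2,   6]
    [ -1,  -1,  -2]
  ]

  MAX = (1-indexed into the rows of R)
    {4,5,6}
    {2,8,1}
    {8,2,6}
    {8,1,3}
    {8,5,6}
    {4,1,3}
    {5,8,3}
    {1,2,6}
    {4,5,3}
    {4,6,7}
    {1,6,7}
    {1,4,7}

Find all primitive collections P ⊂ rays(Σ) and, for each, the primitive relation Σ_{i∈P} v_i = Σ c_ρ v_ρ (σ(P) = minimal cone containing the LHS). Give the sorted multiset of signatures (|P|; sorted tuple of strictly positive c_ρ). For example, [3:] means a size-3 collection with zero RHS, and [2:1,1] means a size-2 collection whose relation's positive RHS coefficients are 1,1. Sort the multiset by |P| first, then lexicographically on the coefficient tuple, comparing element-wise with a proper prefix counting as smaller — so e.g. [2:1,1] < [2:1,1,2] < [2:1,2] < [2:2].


Primitive collections (12):

  {1,5}:  v_{1} + v_{5} = 0  ⟹  sig = [2:]
  {3,6}:  v_{3} + v_{6} = 0  ⟹  sig = [2:]
  {4,8}:  v_{4} + v_{8} = 0  ⟹  sig = [2:]
  {2,3}:  v_{2} + v_{3} = v_{1} + v_{8}  ⟹  sig = [2:1,1]
  {2,4}:  v_{2} + v_{4} = v_{1} + v_{6}  ⟹  sig = [2:1,1]
  {2,5}:  v_{2} + v_{5} = v_{6} + v_{8}  ⟹  sig = [2:1,1]
  {3,7}:  v_{3} + v_{7} = v_{1} + v_{4}  ⟹  sig = [2:1,1]
  {5,7}:  v_{5} + v_{7} = v_{4} + v_{6}  ⟹  sig = [2:1,1]
  {7,8}:  v_{7} + v_{8} = v_{1} + v_{6}  ⟹  sig = [2:1,1]
  {2,7}:  v_{2} + v_{7} = 2·v_{1} + 2·v_{6}  ⟹  sig = [2:2,2]
  {1,4,6}:  v_{1} + v_{4} + v_{6} = v_{7}  ⟹  sig = [3:1]
  {1,6,8}:  v_{1} + v_{6} + v_{8} = v_{2}  ⟹  sig = [3:1]

Sorted signature multiset PRS(X):
    [2:]
    [2:]
    [2:]
    [2:1,1]
    [2:1,1]
    [2:1,1]
    [2:1,1]
    [2:1,1]
    [2:1,1]
    [2:2,2]
    [3:1]
    [3:1]
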